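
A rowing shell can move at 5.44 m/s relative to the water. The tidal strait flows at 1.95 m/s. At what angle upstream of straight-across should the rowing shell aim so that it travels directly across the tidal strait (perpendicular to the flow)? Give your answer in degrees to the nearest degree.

To cancel the current, the upstream component of the rowing shell's velocity must equal the flow: 5.44 sin θ = 1.95.
sin θ = 1.95 / 5.44 = 0.3585.
θ = arcsin(0.3585) = 21.005°.

21°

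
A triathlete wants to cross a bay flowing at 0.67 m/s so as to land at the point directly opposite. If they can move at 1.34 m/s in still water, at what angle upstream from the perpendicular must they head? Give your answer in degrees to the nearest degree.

30°

To cancel the current, the upstream component of the triathlete's velocity must equal the flow: 1.34 sin θ = 0.67.
sin θ = 0.67 / 1.34 = 0.5000.
θ = arcsin(0.5000) = 30.000°.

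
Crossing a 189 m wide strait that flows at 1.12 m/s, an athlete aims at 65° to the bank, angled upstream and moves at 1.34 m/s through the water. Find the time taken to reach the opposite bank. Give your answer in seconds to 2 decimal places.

155.63 s

The component of the athlete's velocity perpendicular to the bank is 1.34 × sin 65° = 1.214 m/s.
The current is parallel to the bank, so it does not affect the crossing time.
Time = 189 / 1.214 = 155.626 s.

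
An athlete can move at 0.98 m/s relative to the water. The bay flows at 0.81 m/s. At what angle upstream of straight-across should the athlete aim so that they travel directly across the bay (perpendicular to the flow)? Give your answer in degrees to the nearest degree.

To cancel the current, the upstream component of the athlete's velocity must equal the flow: 0.98 sin θ = 0.81.
sin θ = 0.81 / 0.98 = 0.8265.
θ = arcsin(0.8265) = 55.744°.

56°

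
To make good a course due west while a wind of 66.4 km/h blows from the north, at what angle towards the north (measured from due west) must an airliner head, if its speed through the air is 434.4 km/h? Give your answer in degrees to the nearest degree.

9°

The wind pushes perpendicular to the desired track; the heading must have a component into the wind equal to 66.4 km/h: 434.4 sin θ = 66.4.
sin θ = 0.1529, so θ = 8.792°.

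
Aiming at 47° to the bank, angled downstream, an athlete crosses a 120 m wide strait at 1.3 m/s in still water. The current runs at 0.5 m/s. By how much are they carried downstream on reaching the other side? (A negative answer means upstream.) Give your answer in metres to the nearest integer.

175 m

Perpendicular speed = 0.951 m/s; crossing time = 120 / 0.951 = 126.215 s.
Net downstream speed = 1.387 m/s.
Drift = 1.387 × 126.215 = 175.009 m (downstream).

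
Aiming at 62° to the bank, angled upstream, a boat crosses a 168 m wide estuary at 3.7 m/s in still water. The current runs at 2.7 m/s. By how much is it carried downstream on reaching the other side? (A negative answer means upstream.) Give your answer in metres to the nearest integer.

50 m

Perpendicular speed = 3.267 m/s; crossing time = 168 / 3.267 = 51.425 s.
Net downstream speed = 0.963 m/s.
Drift = 0.963 × 51.425 = 49.520 m (downstream).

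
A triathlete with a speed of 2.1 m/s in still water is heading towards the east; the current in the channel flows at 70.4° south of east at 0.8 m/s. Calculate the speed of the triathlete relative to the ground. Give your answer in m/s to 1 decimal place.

Taking east as x and north as y: velocity relative to the water = (2.100, 0.000) m/s; the water relative to ground = (0.268, -0.754) m/s.
Velocity relative to ground = (2.100, 0.000) + (0.268, -0.754) = (2.368, -0.754) m/s.
Speed = |(2.368, -0.754)| = 2.485 m/s.

2.5 m/s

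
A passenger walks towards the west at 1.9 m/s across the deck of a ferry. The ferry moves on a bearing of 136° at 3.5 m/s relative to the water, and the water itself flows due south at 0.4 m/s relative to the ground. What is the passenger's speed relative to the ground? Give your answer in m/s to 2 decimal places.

2.97 m/s

In east/north components (m/s): passenger relative to ferry = (-1.900, 0.000); ferry relative to water = (2.431, -2.518); water relative to ground = (0.000, -0.400).
Sum = (0.531, -2.918) m/s.
Speed = |(0.531, -2.918)| = 2.966 m/s.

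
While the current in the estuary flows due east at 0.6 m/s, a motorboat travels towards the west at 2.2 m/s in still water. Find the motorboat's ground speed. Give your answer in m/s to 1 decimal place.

Taking east as x and north as y: velocity relative to the water = (-2.200, 0.000) m/s; the water relative to ground = (0.600, 0.000) m/s.
Velocity relative to ground = (-2.200, 0.000) + (0.600, 0.000) = (-1.600, 0.000) m/s.
Speed = |(-1.600, 0.000)| = 1.600 m/s.

1.6 m/s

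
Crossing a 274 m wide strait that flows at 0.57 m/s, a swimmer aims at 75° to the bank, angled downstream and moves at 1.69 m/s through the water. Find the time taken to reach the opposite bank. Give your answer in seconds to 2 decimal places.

The component of the swimmer's velocity perpendicular to the bank is 1.69 × sin 75° = 1.632 m/s.
The current is parallel to the bank, so it does not affect the crossing time.
Time = 274 / 1.632 = 167.850 s.

167.85 s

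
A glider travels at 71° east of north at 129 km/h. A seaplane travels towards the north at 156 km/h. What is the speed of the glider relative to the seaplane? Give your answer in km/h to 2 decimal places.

Taking east as x and north as y: glider velocity = (121.972, 41.998) km/h; seaplane velocity = (0.000, 156.000) km/h.
Velocity of glider relative to seaplane = (121.972, 41.998) − (0.000, 156.000) = (121.972, -114.002) km/h.
Magnitude = |(121.972, -114.002)| = 166.954 km/h.

166.95 km/h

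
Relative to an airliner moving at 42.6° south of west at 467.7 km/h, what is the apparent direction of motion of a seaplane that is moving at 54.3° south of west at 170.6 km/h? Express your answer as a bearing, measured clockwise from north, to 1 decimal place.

054.0°

Taking east as x and north as y: seaplane velocity = (-99.552, -138.541) km/h; airliner velocity = (-344.273, -316.575) km/h.
Velocity of seaplane relative to airliner = (-99.552, -138.541) − (-344.273, -316.575) = (244.720, 178.033) km/h.
Bearing = atan2(244.72, 178.03) = 53.96° clockwise from north.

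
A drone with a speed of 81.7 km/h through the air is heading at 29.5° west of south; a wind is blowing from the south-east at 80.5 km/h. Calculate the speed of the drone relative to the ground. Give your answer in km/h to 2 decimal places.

98.18 km/h

Taking east as x and north as y: velocity relative to the air = (-40.231, -71.108) km/h; the air relative to ground = (-56.922, 56.922) km/h.
Velocity relative to ground = (-40.231, -71.108) + (-56.922, 56.922) = (-97.153, -14.186) km/h.
Speed = |(-97.153, -14.186)| = 98.183 km/h.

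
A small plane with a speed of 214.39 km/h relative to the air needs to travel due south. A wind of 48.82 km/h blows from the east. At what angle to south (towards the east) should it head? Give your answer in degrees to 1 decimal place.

The wind pushes perpendicular to the desired track; the heading must have a component into the wind equal to 48.82 km/h: 214.39 sin θ = 48.82.
sin θ = 0.2277, so θ = 13.163°.

13.2°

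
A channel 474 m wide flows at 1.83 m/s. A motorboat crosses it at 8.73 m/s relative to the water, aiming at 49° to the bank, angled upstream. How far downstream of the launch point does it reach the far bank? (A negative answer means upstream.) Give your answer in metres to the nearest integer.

-280 m

Perpendicular speed = 6.589 m/s; crossing time = 474 / 6.589 = 71.942 s.
Net downstream speed = -3.897 m/s.
Drift = -3.897 × 71.942 = -280.388 m (upstream).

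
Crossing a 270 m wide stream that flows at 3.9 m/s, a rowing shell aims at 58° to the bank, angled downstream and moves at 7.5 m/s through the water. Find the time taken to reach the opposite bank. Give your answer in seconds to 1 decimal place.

The component of the rowing shell's velocity perpendicular to the bank is 7.5 × sin 58° = 6.360 m/s.
The flow acts along the bank and has no component across it.
Time = 270 / 6.360 = 42.450 s.

42.5 s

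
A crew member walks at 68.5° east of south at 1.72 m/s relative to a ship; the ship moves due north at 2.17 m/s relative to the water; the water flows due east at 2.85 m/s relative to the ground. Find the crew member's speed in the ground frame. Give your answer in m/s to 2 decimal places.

In east/north components (m/s): crew member relative to ship = (1.600, -0.630); ship relative to water = (0.000, 2.170); water relative to ground = (2.850, 0.000).
Sum = (4.450, 1.540) m/s.
Speed = |(4.450, 1.540)| = 4.709 m/s.

4.71 m/s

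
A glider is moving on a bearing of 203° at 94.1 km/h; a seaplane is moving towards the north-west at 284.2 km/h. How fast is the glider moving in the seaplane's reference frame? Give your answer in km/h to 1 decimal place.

Taking east as x and north as y: glider velocity = (-36.768, -86.620) km/h; seaplane velocity = (-200.960, 200.960) km/h.
Velocity of glider relative to seaplane = (-36.768, -86.620) − (-200.960, 200.960) = (164.192, -287.579) km/h.
Magnitude = |(164.192, -287.579)| = 331.151 km/h.

331.2 km/h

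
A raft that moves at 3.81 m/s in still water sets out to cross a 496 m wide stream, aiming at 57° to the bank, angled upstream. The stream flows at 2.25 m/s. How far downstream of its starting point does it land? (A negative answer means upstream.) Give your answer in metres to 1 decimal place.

Perpendicular speed = 3.195 m/s; crossing time = 496 / 3.195 = 155.226 s.
Net downstream speed = 0.175 m/s.
Drift = 0.175 × 155.226 = 27.153 m (downstream).

27.2 m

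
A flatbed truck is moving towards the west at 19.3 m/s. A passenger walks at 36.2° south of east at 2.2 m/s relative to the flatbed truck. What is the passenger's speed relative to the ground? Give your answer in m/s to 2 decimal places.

17.57 m/s

Taking east as x and north as y: flatbed truck velocity = (-19.300, 0.000) m/s; passenger velocity relative to flatbed truck = (1.775, -1.299) m/s.
Velocity relative to ground = (-19.300, 0.000) + (1.775, -1.299) = (-17.525, -1.299) m/s.
Speed = |(-17.525, -1.299)| = 17.573 m/s.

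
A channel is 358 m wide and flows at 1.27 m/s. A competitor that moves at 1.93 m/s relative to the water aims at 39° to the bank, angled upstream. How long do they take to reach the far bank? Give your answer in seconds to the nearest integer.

295 s

The component of the competitor's velocity perpendicular to the bank is 1.93 × sin 39° = 1.215 m/s.
Only the cross-stream component determines the crossing time; the current contributes nothing perpendicular to the bank.
Time = 358 / 1.215 = 294.750 s.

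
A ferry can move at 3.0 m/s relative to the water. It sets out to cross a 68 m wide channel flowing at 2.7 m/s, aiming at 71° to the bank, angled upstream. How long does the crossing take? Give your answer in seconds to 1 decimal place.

24.0 s

The component of the ferry's velocity perpendicular to the bank is 3.0 × sin 71° = 2.837 m/s.
Only the cross-stream component determines the crossing time; the current contributes nothing perpendicular to the bank.
Time = 68 / 2.837 = 23.973 s.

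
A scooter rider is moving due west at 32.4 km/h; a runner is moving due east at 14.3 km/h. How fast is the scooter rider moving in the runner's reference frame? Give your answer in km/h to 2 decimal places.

Taking east as x and north as y: scooter rider velocity = (-32.400, 0.000) km/h; runner velocity = (14.300, 0.000) km/h.
Velocity of scooter rider relative to runner = (-32.400, 0.000) − (14.300, 0.000) = (-46.700, 0.000) km/h.
Magnitude = |(-46.700, 0.000)| = 46.700 km/h.

46.70 km/h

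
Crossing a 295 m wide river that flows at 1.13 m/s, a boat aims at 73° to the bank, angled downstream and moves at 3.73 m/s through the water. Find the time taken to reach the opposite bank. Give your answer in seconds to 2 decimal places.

82.70 s

The component of the boat's velocity perpendicular to the bank is 3.73 × sin 73° = 3.567 m/s.
Only the cross-stream component determines the crossing time; the current contributes nothing perpendicular to the bank.
Time = 295 / 3.567 = 82.702 s.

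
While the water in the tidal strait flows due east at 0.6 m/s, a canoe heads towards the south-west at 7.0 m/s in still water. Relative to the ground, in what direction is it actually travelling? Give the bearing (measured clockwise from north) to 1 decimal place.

Taking east as x and north as y: velocity relative to the water = (-4.950, -4.950) m/s; the water relative to ground = (0.600, 0.000) m/s.
Velocity relative to ground = (-4.950, -4.950) + (0.600, 0.000) = (-4.350, -4.950) m/s.
Bearing = atan2(-4.35, -4.95) = 221.31° clockwise from north.

221.3°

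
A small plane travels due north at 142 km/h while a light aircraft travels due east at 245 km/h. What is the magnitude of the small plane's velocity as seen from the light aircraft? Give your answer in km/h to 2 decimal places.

Taking east as x and north as y: small plane velocity = (0.000, 142.000) km/h; light aircraft velocity = (245.000, 0.000) km/h.
Velocity of small plane relative to light aircraft = (0.000, 142.000) − (245.000, 0.000) = (-245.000, 142.000) km/h.
Magnitude = |(-245.000, 142.000)| = 283.177 km/h.

283.18 km/h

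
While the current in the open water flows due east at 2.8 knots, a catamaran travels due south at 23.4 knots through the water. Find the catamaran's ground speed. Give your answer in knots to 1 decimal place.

Taking east as x and north as y: velocity relative to the water = (0.000, -23.400) knots; the water relative to ground = (2.800, 0.000) knots.
Velocity relative to ground = (0.000, -23.400) + (2.800, 0.000) = (2.800, -23.400) knots.
Speed = |(2.800, -23.400)| = 23.567 knots.

23.6 knots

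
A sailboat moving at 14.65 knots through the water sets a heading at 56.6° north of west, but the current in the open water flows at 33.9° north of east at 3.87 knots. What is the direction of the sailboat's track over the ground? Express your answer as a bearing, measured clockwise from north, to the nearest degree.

341°

Taking east as x and north as y: velocity relative to the water = (-8.065, 12.231) knots; the water relative to ground = (3.212, 2.158) knots.
Velocity relative to ground = (-8.065, 12.231) + (3.212, 2.158) = (-4.852, 14.389) knots.
Bearing = atan2(-4.85, 14.39) = 341.36° clockwise from north.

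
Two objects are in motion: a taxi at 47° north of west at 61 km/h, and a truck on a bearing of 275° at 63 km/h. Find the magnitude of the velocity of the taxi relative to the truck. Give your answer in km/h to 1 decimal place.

44.5 km/h

Taking east as x and north as y: taxi velocity = (-41.602, 44.613) km/h; truck velocity = (-62.760, 5.491) km/h.
Velocity of taxi relative to truck = (-41.602, 44.613) − (-62.760, 5.491) = (21.158, 39.122) km/h.
Magnitude = |(21.158, 39.122)| = 44.477 km/h.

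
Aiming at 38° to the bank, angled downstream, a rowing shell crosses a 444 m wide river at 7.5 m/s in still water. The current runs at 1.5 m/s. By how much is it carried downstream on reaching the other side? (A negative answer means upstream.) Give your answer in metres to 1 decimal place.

712.5 m

Perpendicular speed = 4.617 m/s; crossing time = 444 / 4.617 = 96.157 s.
Net downstream speed = 7.410 m/s.
Drift = 7.410 × 96.157 = 712.529 m (downstream).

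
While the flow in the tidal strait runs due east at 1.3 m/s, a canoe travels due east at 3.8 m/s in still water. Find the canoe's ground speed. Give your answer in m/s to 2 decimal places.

5.10 m/s

Taking east as x and north as y: velocity relative to the water = (3.800, 0.000) m/s; the water relative to ground = (1.300, 0.000) m/s.
Velocity relative to ground = (3.800, 0.000) + (1.300, 0.000) = (5.100, 0.000) m/s.
Speed = |(5.100, 0.000)| = 5.100 m/s.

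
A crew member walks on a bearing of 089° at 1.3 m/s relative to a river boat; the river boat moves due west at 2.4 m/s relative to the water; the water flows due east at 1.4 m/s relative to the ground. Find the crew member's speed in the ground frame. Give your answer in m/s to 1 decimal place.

0.3 m/s

In east/north components (m/s): crew member relative to river boat = (1.300, 0.023); river boat relative to water = (-2.400, 0.000); water relative to ground = (1.400, 0.000).
Sum = (0.300, 0.023) m/s.
Speed = |(0.300, 0.023)| = 0.301 m/s.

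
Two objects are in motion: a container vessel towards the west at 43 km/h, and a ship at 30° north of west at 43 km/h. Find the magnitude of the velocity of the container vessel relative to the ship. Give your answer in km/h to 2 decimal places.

22.26 km/h

Taking east as x and north as y: container vessel velocity = (-43.000, 0.000) km/h; ship velocity = (-37.239, 21.500) km/h.
Velocity of container vessel relative to ship = (-43.000, 0.000) − (-37.239, 21.500) = (-5.761, -21.500) km/h.
Magnitude = |(-5.761, -21.500)| = 22.258 km/h.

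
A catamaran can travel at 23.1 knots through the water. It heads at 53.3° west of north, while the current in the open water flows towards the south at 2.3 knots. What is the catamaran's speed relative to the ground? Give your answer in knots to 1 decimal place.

Taking east as x and north as y: velocity relative to the water = (-18.521, 13.805) knots; the water relative to ground = (0.000, -2.300) knots.
Velocity relative to ground = (-18.521, 13.805) + (0.000, -2.300) = (-18.521, 11.505) knots.
Speed = |(-18.521, 11.505)| = 21.804 knots.

21.8 knots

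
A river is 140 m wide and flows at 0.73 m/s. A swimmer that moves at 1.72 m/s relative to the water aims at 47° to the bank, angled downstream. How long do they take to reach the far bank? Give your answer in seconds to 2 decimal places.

111.29 s

The component of the swimmer's velocity perpendicular to the bank is 1.72 × sin 47° = 1.258 m/s.
The flow acts along the bank and has no component across it.
Time = 140 / 1.258 = 111.294 s.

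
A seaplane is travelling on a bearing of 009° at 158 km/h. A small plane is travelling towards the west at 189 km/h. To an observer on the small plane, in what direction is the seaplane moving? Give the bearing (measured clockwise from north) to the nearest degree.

Taking east as x and north as y: seaplane velocity = (24.717, 156.055) km/h; small plane velocity = (-189.000, 0.000) km/h.
Velocity of seaplane relative to small plane = (24.717, 156.055) − (-189.000, 0.000) = (213.717, 156.055) km/h.
Bearing = atan2(213.72, 156.05) = 53.86° clockwise from north.

054°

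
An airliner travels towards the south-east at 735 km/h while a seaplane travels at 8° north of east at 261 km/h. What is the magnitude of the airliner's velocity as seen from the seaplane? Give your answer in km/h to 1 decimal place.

614.4 km/h

Taking east as x and north as y: airliner velocity = (519.723, -519.723) km/h; seaplane velocity = (258.460, 36.324) km/h.
Velocity of airliner relative to seaplane = (519.723, -519.723) − (258.460, 36.324) = (261.264, -556.048) km/h.
Magnitude = |(261.264, -556.048)| = 614.368 km/h.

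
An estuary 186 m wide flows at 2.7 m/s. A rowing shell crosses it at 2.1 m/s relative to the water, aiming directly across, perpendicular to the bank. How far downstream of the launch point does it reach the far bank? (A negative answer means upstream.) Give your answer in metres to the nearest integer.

239 m

Perpendicular speed = 2.100 m/s; crossing time = 186 / 2.100 = 88.571 s.
Net downstream speed = 2.700 m/s.
Drift = 2.700 × 88.571 = 239.143 m (downstream).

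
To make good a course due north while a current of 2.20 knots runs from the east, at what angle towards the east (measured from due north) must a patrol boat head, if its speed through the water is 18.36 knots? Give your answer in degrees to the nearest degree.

The current pushes perpendicular to the desired track; the heading must have a component into the current equal to 2.20 knots: 18.36 sin θ = 2.20.
sin θ = 0.1198, so θ = 6.882°.

7°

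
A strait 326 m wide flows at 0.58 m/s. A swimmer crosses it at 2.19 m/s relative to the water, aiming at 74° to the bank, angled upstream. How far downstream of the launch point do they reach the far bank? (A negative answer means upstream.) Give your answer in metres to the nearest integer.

-4 m

Perpendicular speed = 2.105 m/s; crossing time = 326 / 2.105 = 154.857 s.
Net downstream speed = -0.024 m/s.
Drift = -0.024 × 154.857 = -3.662 m (upstream).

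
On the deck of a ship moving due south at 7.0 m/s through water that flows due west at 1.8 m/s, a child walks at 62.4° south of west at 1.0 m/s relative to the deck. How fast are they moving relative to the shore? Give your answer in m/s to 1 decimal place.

In east/north components (m/s): child relative to ship = (-0.463, -0.886); ship relative to water = (0.000, -7.000); water relative to ground = (-1.800, 0.000).
Sum = (-2.263, -7.886) m/s.
Speed = |(-2.263, -7.886)| = 8.205 m/s.

8.2 m/s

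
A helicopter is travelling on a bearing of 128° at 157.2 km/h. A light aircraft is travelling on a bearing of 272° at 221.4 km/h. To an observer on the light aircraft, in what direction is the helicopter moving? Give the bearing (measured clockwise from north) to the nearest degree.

Taking east as x and north as y: helicopter velocity = (123.875, -96.782) km/h; light aircraft velocity = (-221.265, 7.727) km/h.
Velocity of helicopter relative to light aircraft = (123.875, -96.782) − (-221.265, 7.727) = (345.140, -104.509) km/h.
Bearing = atan2(345.14, -104.51) = 106.85° clockwise from north.

107°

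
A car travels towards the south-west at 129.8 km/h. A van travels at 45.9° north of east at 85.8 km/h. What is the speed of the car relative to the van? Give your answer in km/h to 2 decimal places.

215.59 km/h

Taking east as x and north as y: car velocity = (-91.782, -91.782) km/h; van velocity = (59.709, 61.615) km/h.
Velocity of car relative to van = (-91.782, -91.782) − (59.709, 61.615) = (-151.492, -153.398) km/h.
Magnitude = |(-151.492, -153.398)| = 215.594 km/h.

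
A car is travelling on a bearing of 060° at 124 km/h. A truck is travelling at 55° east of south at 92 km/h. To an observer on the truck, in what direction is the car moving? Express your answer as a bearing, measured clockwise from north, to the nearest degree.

016°

Taking east as x and north as y: car velocity = (107.387, 62.000) km/h; truck velocity = (75.362, -52.769) km/h.
Velocity of car relative to truck = (107.387, 62.000) − (75.362, -52.769) = (32.025, 114.769) km/h.
Bearing = atan2(32.03, 114.77) = 15.59° clockwise from north.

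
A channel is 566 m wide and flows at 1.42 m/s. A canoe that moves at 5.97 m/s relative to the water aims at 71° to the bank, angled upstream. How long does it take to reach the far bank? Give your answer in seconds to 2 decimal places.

The component of the canoe's velocity perpendicular to the bank is 5.97 × sin 71° = 5.645 m/s.
The current is parallel to the bank, so it does not affect the crossing time.
Time = 566 / 5.645 = 100.270 s.

100.27 s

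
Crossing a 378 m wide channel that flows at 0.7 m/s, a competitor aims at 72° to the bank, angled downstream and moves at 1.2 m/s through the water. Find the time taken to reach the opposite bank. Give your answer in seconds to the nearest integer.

331 s

The component of the competitor's velocity perpendicular to the bank is 1.2 × sin 72° = 1.141 m/s.
The current is parallel to the bank, so it does not affect the crossing time.
Time = 378 / 1.141 = 331.211 s.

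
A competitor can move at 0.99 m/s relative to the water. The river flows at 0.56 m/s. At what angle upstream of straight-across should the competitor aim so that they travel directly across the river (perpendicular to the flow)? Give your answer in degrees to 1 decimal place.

To cancel the current, the upstream component of the competitor's velocity must equal the flow: 0.99 sin θ = 0.56.
sin θ = 0.56 / 0.99 = 0.5657.
θ = arcsin(0.5657) = 34.448°.

34.4°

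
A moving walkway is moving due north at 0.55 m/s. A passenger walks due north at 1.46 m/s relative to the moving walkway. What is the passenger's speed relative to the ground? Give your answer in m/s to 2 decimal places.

Taking east as x and north as y: moving walkway velocity = (0.000, 0.550) m/s; passenger velocity relative to moving walkway = (0.000, 1.460) m/s.
Velocity relative to ground = (0.000, 0.550) + (0.000, 1.460) = (0.000, 2.010) m/s.
Speed = |(0.000, 2.010)| = 2.010 m/s.

2.01 m/s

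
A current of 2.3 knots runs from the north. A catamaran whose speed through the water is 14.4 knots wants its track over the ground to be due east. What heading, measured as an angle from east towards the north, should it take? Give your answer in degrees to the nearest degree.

9°

The current pushes perpendicular to the desired track; the heading must have a component into the current equal to 2.3 knots: 14.4 sin θ = 2.3.
sin θ = 0.1597, so θ = 9.191°.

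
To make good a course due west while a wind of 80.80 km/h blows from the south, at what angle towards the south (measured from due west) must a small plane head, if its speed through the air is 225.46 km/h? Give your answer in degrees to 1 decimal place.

21.0°

The wind pushes perpendicular to the desired track; the heading must have a component into the wind equal to 80.80 km/h: 225.46 sin θ = 80.80.
sin θ = 0.3584, so θ = 21.001°.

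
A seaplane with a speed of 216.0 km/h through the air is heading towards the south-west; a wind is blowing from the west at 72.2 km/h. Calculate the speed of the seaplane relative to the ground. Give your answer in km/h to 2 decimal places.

172.67 km/h

Taking east as x and north as y: velocity relative to the air = (-152.735, -152.735) km/h; the air relative to ground = (72.200, 0.000) km/h.
Velocity relative to ground = (-152.735, -152.735) + (72.200, 0.000) = (-80.535, -152.735) km/h.
Speed = |(-80.535, -152.735)| = 172.667 km/h.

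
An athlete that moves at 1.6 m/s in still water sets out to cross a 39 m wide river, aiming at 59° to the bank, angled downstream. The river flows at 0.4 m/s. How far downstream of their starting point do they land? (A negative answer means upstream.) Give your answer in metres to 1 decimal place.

Perpendicular speed = 1.371 m/s; crossing time = 39 / 1.371 = 28.437 s.
Net downstream speed = 1.224 m/s.
Drift = 1.224 × 28.437 = 34.808 m (downstream).

34.8 m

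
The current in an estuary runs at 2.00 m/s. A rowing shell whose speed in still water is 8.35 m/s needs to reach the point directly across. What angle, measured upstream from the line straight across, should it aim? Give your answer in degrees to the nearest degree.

14°

To cancel the current, the upstream component of the rowing shell's velocity must equal the flow: 8.35 sin θ = 2.00.
sin θ = 2.00 / 8.35 = 0.2395.
θ = arcsin(0.2395) = 13.858°.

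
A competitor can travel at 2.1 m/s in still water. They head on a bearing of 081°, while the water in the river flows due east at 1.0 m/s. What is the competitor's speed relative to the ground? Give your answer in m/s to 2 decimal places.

Taking east as x and north as y: velocity relative to the water = (2.074, 0.329) m/s; the water relative to ground = (1.000, 0.000) m/s.
Velocity relative to ground = (2.074, 0.329) + (1.000, 0.000) = (3.074, 0.329) m/s.
Speed = |(3.074, 0.329)| = 3.092 m/s.

3.09 m/s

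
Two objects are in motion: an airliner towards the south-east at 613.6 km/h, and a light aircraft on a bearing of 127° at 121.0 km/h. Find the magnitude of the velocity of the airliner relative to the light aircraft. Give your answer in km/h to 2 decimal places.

Taking east as x and north as y: airliner velocity = (433.881, -433.881) km/h; light aircraft velocity = (96.635, -72.820) km/h.
Velocity of airliner relative to light aircraft = (433.881, -433.881) − (96.635, -72.820) = (337.246, -361.061) km/h.
Magnitude = |(337.246, -361.061)| = 494.065 km/h.

494.06 km/h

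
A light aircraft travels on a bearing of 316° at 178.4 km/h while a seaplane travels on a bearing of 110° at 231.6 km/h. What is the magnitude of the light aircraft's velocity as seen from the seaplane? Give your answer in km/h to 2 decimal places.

399.67 km/h

Taking east as x and north as y: light aircraft velocity = (-123.927, 128.330) km/h; seaplane velocity = (217.633, -79.212) km/h.
Velocity of light aircraft relative to seaplane = (-123.927, 128.330) − (217.633, -79.212) = (-341.560, 207.542) km/h.
Magnitude = |(-341.560, 207.542)| = 399.671 km/h.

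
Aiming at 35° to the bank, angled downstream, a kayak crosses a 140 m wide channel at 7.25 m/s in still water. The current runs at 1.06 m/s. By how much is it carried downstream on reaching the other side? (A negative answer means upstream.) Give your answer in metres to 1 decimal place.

235.6 m

Perpendicular speed = 4.158 m/s; crossing time = 140 / 4.158 = 33.667 s.
Net downstream speed = 6.999 m/s.
Drift = 6.999 × 33.667 = 235.627 m (downstream).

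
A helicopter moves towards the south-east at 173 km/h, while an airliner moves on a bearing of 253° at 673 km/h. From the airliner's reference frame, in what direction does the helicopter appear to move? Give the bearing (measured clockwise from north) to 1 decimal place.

Taking east as x and north as y: helicopter velocity = (122.329, -122.329) km/h; airliner velocity = (-643.593, -196.766) km/h.
Velocity of helicopter relative to airliner = (122.329, -122.329) − (-643.593, -196.766) = (765.923, 74.437) km/h.
Bearing = atan2(765.92, 74.44) = 84.45° clockwise from north.

084.4°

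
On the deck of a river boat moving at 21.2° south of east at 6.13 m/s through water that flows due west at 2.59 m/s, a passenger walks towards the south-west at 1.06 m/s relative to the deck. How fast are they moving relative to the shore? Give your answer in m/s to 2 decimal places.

3.80 m/s

In east/north components (m/s): passenger relative to river boat = (-0.750, -0.750); river boat relative to water = (5.715, -2.217); water relative to ground = (-2.590, 0.000).
Sum = (2.376, -2.966) m/s.
Speed = |(2.376, -2.966)| = 3.800 m/s.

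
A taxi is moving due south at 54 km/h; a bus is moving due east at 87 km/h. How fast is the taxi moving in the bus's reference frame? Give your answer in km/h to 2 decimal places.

102.40 km/h

Taking east as x and north as y: taxi velocity = (0.000, -54.000) km/h; bus velocity = (87.000, 0.000) km/h.
Velocity of taxi relative to bus = (0.000, -54.000) − (87.000, 0.000) = (-87.000, -54.000) km/h.
Magnitude = |(-87.000, -54.000)| = 102.396 km/h.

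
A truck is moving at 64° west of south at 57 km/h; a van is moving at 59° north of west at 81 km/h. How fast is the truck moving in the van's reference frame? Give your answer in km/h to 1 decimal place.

94.9 km/h

Taking east as x and north as y: truck velocity = (-51.231, -24.987) km/h; van velocity = (-41.718, 69.431) km/h.
Velocity of truck relative to van = (-51.231, -24.987) − (-41.718, 69.431) = (-9.513, -94.418) km/h.
Magnitude = |(-9.513, -94.418)| = 94.896 km/h.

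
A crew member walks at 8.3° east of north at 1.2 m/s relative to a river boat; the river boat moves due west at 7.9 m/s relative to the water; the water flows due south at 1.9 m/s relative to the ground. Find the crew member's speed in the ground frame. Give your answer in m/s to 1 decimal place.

In east/north components (m/s): crew member relative to river boat = (0.173, 1.187); river boat relative to water = (-7.900, 0.000); water relative to ground = (0.000, -1.900).
Sum = (-7.727, -0.713) m/s.
Speed = |(-7.727, -0.713)| = 7.760 m/s.

7.8 m/s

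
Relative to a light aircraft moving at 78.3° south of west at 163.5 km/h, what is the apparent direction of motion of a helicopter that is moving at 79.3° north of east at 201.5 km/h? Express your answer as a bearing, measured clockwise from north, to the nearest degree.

Taking east as x and north as y: helicopter velocity = (37.412, 197.996) km/h; light aircraft velocity = (-33.156, -160.103) km/h.
Velocity of helicopter relative to light aircraft = (37.412, 197.996) − (-33.156, -160.103) = (70.568, 358.099) km/h.
Bearing = atan2(70.57, 358.10) = 11.15° clockwise from north.

011°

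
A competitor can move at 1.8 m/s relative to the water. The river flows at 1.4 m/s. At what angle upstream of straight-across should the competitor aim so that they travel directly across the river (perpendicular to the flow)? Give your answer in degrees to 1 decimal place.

To cancel the current, the upstream component of the competitor's velocity must equal the flow: 1.8 sin θ = 1.4.
sin θ = 1.4 / 1.8 = 0.7778.
θ = arcsin(0.7778) = 51.058°.

51.1°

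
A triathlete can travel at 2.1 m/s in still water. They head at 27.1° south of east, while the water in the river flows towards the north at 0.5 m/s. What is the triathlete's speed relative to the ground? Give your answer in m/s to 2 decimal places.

Taking east as x and north as y: velocity relative to the water = (1.869, -0.957) m/s; the water relative to ground = (0.000, 0.500) m/s.
Velocity relative to ground = (1.869, -0.957) + (0.000, 0.500) = (1.869, -0.457) m/s.
Speed = |(1.869, -0.457)| = 1.924 m/s.

1.92 m/s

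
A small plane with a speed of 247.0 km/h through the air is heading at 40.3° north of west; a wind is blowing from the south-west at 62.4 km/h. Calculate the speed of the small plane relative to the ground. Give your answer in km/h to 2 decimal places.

249.75 km/h

Taking east as x and north as y: velocity relative to the air = (-188.379, 159.757) km/h; the air relative to ground = (44.123, 44.123) km/h.
Velocity relative to ground = (-188.379, 159.757) + (44.123, 44.123) = (-144.256, 203.881) km/h.
Speed = |(-144.256, 203.881)| = 249.754 km/h.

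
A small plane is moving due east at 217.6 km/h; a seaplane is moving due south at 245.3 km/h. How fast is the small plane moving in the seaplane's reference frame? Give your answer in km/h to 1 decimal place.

Taking east as x and north as y: small plane velocity = (217.600, 0.000) km/h; seaplane velocity = (0.000, -245.300) km/h.
Velocity of small plane relative to seaplane = (217.600, 0.000) − (0.000, -245.300) = (217.600, 245.300) km/h.
Magnitude = |(217.600, 245.300)| = 327.905 km/h.

327.9 km/h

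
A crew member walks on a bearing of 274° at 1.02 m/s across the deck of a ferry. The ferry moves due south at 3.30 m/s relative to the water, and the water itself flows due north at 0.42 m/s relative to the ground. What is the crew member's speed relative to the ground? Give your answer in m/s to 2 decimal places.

2.99 m/s

In east/north components (m/s): crew member relative to ferry = (-1.018, 0.071); ferry relative to water = (0.000, -3.300); water relative to ground = (0.000, 0.420).
Sum = (-1.018, -2.809) m/s.
Speed = |(-1.018, -2.809)| = 2.987 m/s.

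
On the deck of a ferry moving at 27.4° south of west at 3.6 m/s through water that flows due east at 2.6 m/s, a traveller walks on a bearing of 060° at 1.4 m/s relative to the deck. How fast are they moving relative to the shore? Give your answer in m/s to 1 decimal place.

In east/north components (m/s): traveller relative to ferry = (1.212, 0.700); ferry relative to water = (-3.196, -1.657); water relative to ground = (2.600, 0.000).
Sum = (0.616, -0.957) m/s.
Speed = |(0.616, -0.957)| = 1.138 m/s.

1.1 m/s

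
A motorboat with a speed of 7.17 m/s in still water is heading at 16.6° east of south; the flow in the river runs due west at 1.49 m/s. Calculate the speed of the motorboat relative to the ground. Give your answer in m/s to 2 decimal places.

Taking east as x and north as y: velocity relative to the water = (2.048, -6.871) m/s; the water relative to ground = (-1.490, 0.000) m/s.
Velocity relative to ground = (2.048, -6.871) + (-1.490, 0.000) = (0.558, -6.871) m/s.
Speed = |(0.558, -6.871)| = 6.894 m/s.

6.89 m/s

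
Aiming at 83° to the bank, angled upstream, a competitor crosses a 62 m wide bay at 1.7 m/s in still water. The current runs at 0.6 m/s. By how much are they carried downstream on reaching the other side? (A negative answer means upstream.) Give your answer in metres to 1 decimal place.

Perpendicular speed = 1.687 m/s; crossing time = 62 / 1.687 = 36.744 s.
Net downstream speed = 0.393 m/s.
Drift = 0.393 × 36.744 = 14.434 m (downstream).

14.4 m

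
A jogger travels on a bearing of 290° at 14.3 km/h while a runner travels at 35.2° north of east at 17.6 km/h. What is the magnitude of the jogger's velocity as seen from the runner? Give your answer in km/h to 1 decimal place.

28.3 km/h

Taking east as x and north as y: jogger velocity = (-13.438, 4.891) km/h; runner velocity = (14.382, 10.145) km/h.
Velocity of jogger relative to runner = (-13.438, 4.891) − (14.382, 10.145) = (-27.819, -5.254) km/h.
Magnitude = |(-27.819, -5.254)| = 28.311 km/h.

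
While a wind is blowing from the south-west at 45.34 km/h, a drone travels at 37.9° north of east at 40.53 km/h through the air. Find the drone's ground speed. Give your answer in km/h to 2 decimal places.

Taking east as x and north as y: velocity relative to the air = (31.982, 24.897) km/h; the air relative to ground = (32.060, 32.060) km/h.
Velocity relative to ground = (31.982, 24.897) + (32.060, 32.060) = (64.042, 56.957) km/h.
Speed = |(64.042, 56.957)| = 85.706 km/h.

85.71 km/h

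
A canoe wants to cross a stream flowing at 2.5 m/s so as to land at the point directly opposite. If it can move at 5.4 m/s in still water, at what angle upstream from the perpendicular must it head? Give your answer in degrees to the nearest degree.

To cancel the current, the upstream component of the canoe's velocity must equal the flow: 5.4 sin θ = 2.5.
sin θ = 2.5 / 5.4 = 0.4630.
θ = arcsin(0.4630) = 27.578°.

28°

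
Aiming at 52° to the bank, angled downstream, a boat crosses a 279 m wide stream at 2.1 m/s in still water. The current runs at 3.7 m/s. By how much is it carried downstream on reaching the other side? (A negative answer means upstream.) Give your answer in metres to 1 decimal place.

Perpendicular speed = 1.655 m/s; crossing time = 279 / 1.655 = 168.598 s.
Net downstream speed = 4.993 m/s.
Drift = 4.993 × 168.598 = 841.792 m (downstream).

841.8 m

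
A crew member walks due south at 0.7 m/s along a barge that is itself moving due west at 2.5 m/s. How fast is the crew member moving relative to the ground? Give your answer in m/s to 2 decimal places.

Taking east as x and north as y: barge velocity = (-2.500, 0.000) m/s; crew member velocity relative to barge = (0.000, -0.700) m/s.
Velocity relative to ground = (-2.500, 0.000) + (0.000, -0.700) = (-2.500, -0.700) m/s.
Speed = |(-2.500, -0.700)| = 2.596 m/s.

2.60 m/s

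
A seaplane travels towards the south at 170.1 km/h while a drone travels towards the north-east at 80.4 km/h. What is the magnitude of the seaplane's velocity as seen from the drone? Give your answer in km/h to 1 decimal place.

234.0 km/h

Taking east as x and north as y: seaplane velocity = (0.000, -170.100) km/h; drone velocity = (56.851, 56.851) km/h.
Velocity of seaplane relative to drone = (0.000, -170.100) − (56.851, 56.851) = (-56.851, -226.951) km/h.
Magnitude = |(-56.851, -226.951)| = 233.964 km/h.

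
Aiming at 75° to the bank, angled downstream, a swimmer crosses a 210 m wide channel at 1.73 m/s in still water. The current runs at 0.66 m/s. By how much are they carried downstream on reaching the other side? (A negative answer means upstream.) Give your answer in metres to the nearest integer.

Perpendicular speed = 1.671 m/s; crossing time = 210 / 1.671 = 125.669 s.
Net downstream speed = 1.108 m/s.
Drift = 1.108 × 125.669 = 139.211 m (downstream).

139 m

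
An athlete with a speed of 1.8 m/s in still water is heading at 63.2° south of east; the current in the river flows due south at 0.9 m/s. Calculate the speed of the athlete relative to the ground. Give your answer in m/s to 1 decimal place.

Taking east as x and north as y: velocity relative to the water = (0.812, -1.607) m/s; the water relative to ground = (0.000, -0.900) m/s.
Velocity relative to ground = (0.812, -1.607) + (0.000, -0.900) = (0.812, -2.507) m/s.
Speed = |(0.812, -2.507)| = 2.635 m/s.

2.6 m/s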